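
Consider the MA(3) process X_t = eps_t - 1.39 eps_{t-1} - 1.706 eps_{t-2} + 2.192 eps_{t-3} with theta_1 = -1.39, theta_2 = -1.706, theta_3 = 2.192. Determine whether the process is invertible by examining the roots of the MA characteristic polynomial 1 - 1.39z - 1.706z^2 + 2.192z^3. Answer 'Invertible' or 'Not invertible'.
\text{Not invertible}

The MA(q) characteristic polynomial is P(z) = 1 - 1.39z - 1.706z^2 + 2.192z^3.
Invertibility requires all roots to lie outside the unit circle, i.e. |z| > 1 for every root.
Degree 3: look for a simple real root z0 first, then factor out (1 - z/z0) and solve the remaining quadratic.
Testing z0 = 0.625: P(0.625) = 1 + (-1.39)(0.625) + (-1.706)(0.625)^2 + (2.192)(0.625)^3
  = 1 + (-0.86875) + (-0.666406) + (0.535156) = 0.  So z_0 = 0.625 is a root, |z_0| = 0.625.
Divide out the factor (1 - 1.6 z) = (1 - z/z0) (since 1/z0 = 1.6):
  P(z) = (1 - 1.6 z)(1 + (0.21) z + (-1.37) z^2)
  [check: z-coef 0.21 - (1.6) = -1.39; z^2-coef -1.37 - (1.6)(0.21) = -1.706; z^3-coef -(1.6)(-1.37) = 2.192.]
Remaining roots from the quadratic factor 1 + (0.21) z + (-1.37) z^2:
  Set 1 + (0.21) z + (-1.37) z^2 = 0, i.e. a z^2 + b z + c = 0 with a = -1.37, b = 0.21, c = 1.
  Discriminant D = b^2 - 4ac = (0.21)^2 - 4*(-1.37)*1 = 0.0441 - (-5.48) = 5.5241.
  D >= 0, so the roots are real: z = (-b +/- sqrt(D)) / (2a) = (-0.21 +/- 2.35034) / (-2.74).
    z_1 = (-0.21 + 2.35034) / (-2.74) = -0.7811,   |z_1| = 0.7811.
    z_2 = (-0.21 - 2.35034) / (-2.74) = 0.9344,   |z_2| = 0.9344.
Moduli of all roots: 0.6250, 0.7811, 0.9344.
All moduli strictly greater than 1? No.
Verdict: Not invertible.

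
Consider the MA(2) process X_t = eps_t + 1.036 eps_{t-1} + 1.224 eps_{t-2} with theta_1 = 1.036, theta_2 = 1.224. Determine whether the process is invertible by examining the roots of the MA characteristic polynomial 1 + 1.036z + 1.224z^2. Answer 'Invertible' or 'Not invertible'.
\text{Not invertible}

The MA(q) characteristic polynomial is P(z) = 1 + 1.036z + 1.224z^2.
Invertibility requires all roots to lie outside the unit circle, i.e. |z| > 1 for every root.
Set 1 + (1.036) z + (1.224) z^2 = 0, i.e. a z^2 + b z + c = 0 with a = 1.224, b = 1.036, c = 1.
Discriminant D = b^2 - 4ac = (1.036)^2 - 4*(1.224)*1 = 1.073296 - (4.896) = -3.822704.
D < 0, so the roots are the complex-conjugate pair z = (-b +/- i sqrt(-D)) / (2a) = -0.4232 +/- 0.7987i.
For a conjugate pair |z|^2 = z * conj(z) = (product of roots) = c/a = 1/(1.224) = 0.816993, so |z| = sqrt(0.816993) = 0.9039 for both roots.
Moduli of all roots: 0.9039, 0.9039.
All moduli strictly greater than 1? No.
Verdict: Not invertible.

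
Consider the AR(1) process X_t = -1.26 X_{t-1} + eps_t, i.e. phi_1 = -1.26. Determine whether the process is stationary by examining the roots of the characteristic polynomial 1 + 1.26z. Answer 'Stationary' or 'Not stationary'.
\text{Not stationary}

The AR(p) characteristic polynomial is P(z) = 1 + 1.26z.
Stationarity requires all roots to lie outside the unit circle, i.e. |z| > 1 for every root.
This is linear in z: 1 + (1.26) z = 0  =>  z = -1/(1.26) = -0.793651,  |z| = 0.793651.
Moduli of all roots: 0.7937.
All moduli strictly greater than 1? No.
Verdict: Not stationary.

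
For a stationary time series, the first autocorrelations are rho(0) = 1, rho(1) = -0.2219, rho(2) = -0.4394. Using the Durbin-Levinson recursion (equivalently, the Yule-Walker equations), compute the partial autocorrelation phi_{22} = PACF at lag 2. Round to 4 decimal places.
\phi_{22} = -0.5139

The PACF at lag k is phi_{kk}, the last component of the solution
to the Yule-Walker system G_k phi = r_k where
  (G_k)_{ij} = rho(|i - j|), (r_k)_i = rho(i), i,j = 1..k.
Equivalently, Durbin-Levinson gives phi_{kk} iteratively:
  phi_{11} = rho(1)
  phi_{kk} = [rho(k) - sum_{j=1..k-1} phi_{k-1,j} rho(k-j)]
            / [1 - sum_{j=1..k-1} phi_{k-1,j} rho(j)],
  phi_{k,j} = phi_{k-1,j} - phi_{kk} phi_{k-1,k-j},  j = 1..k-1.
Step k = 1:
  phi_11 = rho(1) = -0.2219.
Step k = 2:
  phi_22 = [rho(2) - phi_11 rho(1)] / [1 - phi_11 rho(1)] = [-0.4394 - (-0.2219)(-0.2219)] / [1 - (-0.2219)(-0.2219)]
         = -0.48863961 / 0.95076039 = -0.5139.
Therefore phi_{22} = -0.5139.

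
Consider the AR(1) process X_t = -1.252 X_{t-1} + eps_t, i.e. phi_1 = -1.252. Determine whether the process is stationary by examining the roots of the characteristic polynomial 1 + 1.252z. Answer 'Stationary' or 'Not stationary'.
\text{Not stationary}

The AR(p) characteristic polynomial is P(z) = 1 + 1.252z.
Stationarity requires all roots to lie outside the unit circle, i.e. |z| > 1 for every root.
This is linear in z: 1 + (1.252) z = 0  =>  z = -1/(1.252) = -0.798722,  |z| = 0.798722.
Moduli of all roots: 0.7987.
All moduli strictly greater than 1? No.
Verdict: Not stationary.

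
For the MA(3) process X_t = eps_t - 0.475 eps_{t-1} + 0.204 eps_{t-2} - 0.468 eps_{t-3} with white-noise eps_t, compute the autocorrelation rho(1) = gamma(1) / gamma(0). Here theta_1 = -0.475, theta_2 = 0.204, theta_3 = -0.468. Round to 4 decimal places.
\rho(1) = -0.4490

For an MA(q) process with theta_0 = 1, the autocovariance is
  gamma(k) = sigma^2 * sum_{i=0..q-k} theta_i * theta_{i+k},
and rho(k) = gamma(k) / gamma(0). Sigma^2 cancels.
  numerator   = (1)*(-0.475) + (-0.475)*(0.204) + (0.204)*(-0.468) = -0.667372.
  denominator = (1)^2 + (-0.475)^2 + (0.204)^2 + (-0.468)^2 = 1.486265.
  rho(1) = -0.667372 / 1.486265 = -0.4490.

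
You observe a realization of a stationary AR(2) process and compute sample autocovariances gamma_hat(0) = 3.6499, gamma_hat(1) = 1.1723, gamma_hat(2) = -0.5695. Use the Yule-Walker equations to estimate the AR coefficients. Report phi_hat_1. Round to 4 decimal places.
\hat\phi_{1} = 0.4140

The Yule-Walker equations for an AR(p) process read, in matrix form,
  Gamma_p phi = r_p,   with   (Gamma_p)_{ij} = gamma(|i - j|),
                       (r_p)_i = gamma(i),   i,j = 1..p.
Substitute the sample gammas (Toeplitz matrix and right-hand side of size 2):
  Gamma_p = [[3.6499, 1.1723], [1.1723, 3.6499]]
  r_p     = [1.1723, -0.5695]
Written out:
  3.6499 phi_1 + 1.1723 phi_2 = 1.1723
  1.1723 phi_1 + 3.6499 phi_2 = -0.5695
Solve by Cramer's rule:
  det = gamma(0)^2 - gamma(1)^2 = (3.6499)^2 - (1.1723)^2 = 13.32177001 - 1.37428729 = 11.94748272
  phi_hat_1 = [gamma(1) gamma(0) - gamma(1) gamma(2)] / det = [(1.1723)(3.6499) - (1.1723)(-0.5695)] / 11.94748272 = 4.94640262 / 11.94748272 = 0.414
  phi_hat_2 = [gamma(0) gamma(2) - gamma(1)^2] / det = [(3.6499)(-0.5695) - (1.1723)^2] / 11.94748272 = -3.45290534 / 11.94748272 = -0.289
So phi_hat = [0.4140, -0.2890].
Therefore phi_hat_1 = 0.4140.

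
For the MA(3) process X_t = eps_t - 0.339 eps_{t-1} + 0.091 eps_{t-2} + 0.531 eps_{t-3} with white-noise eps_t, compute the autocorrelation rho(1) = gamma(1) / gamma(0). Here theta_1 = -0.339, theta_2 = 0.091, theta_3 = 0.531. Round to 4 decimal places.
\rho(1) = -0.2288

For an MA(q) process with theta_0 = 1, the autocovariance is
  gamma(k) = sigma^2 * sum_{i=0..q-k} theta_i * theta_{i+k},
and rho(k) = gamma(k) / gamma(0). Sigma^2 cancels.
  numerator   = (1)*(-0.339) + (-0.339)*(0.091) + (0.091)*(0.531) = -0.321528.
  denominator = (1)^2 + (-0.339)^2 + (0.091)^2 + (0.531)^2 = 1.405163.
  rho(1) = -0.321528 / 1.405163 = -0.2288.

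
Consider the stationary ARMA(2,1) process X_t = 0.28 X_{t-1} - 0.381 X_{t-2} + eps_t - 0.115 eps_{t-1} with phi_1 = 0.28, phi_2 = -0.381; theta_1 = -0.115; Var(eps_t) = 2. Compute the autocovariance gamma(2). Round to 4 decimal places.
\gamma(2) = -0.8113

Multiply the model equation by X_{t-k} and take expectations. With theta_0 = psi_0 = 1 and psi_j the MA(infinity) weights, this gives
  gamma(k) - sum_i phi_i gamma(k-i) = c_k,
  c_k = sigma^2 * sum_{j=k..q} theta_j psi_{j-k}   (c_k = 0 for k > q),
using gamma(-m) = gamma(m).
psi-weights needed (psi_j = theta_j + sum_i phi_i psi_{j-i}):
  psi_1 = theta_1 + phi_1 = -0.115 + (0.28) = 0.165
Right-hand sides:
  c_0 = sigma^2 (1 + theta_1 psi_1) = 2 * (1 + (-0.115)(0.165)) = 2 * 0.981025 = 1.96205
  c_1 = sigma^2 theta_1 = 2 * (-0.115) = -0.23
  c_2 = 0
Equations for k = 0, 1, 2 (AR order 2, c_2 = 0):
  (E0) gamma(0) = phi_1 gamma(1) + phi_2 gamma(2) + c_0
  (E1) gamma(1) = phi_1 gamma(0) + phi_2 gamma(1) + c_1
  (E2) gamma(2) = phi_1 gamma(1) + phi_2 gamma(0)
From (E1): gamma(1) = A gamma(0) + B with
  A = phi_1 / (1 - phi_2) = 0.28 / 1.381 = 0.202752,   B = c_1 / (1 - phi_2) = -0.23 / 1.381 = -0.166546.
Insert (E2) into (E0): gamma(0) (1 - phi_2^2) = phi_1 (1 + phi_2) gamma(1) + c_0.
  phi_1 (1 + phi_2) = (0.28)(0.619) = 0.17332,   1 - phi_2^2 = 0.854839.
Replace gamma(1) by A gamma(0) + B and collect gamma(0):
  gamma(0) [0.854839 - (0.17332)(0.202752)] = (0.17332)(-0.166546) + 1.96205
  gamma(0) * 0.819698 = 1.933184
  gamma(0) = 1.933184 / 0.819698 = 2.35841.
  gamma(1) = A gamma(0) + B = (0.202752)(2.35841) + (-0.166546) = 0.311626.
  gamma(2) = phi_1 gamma(1) + phi_2 gamma(0) = (0.28)(0.311626) + (-0.381)(2.35841) = -0.811299.
Therefore gamma(2) = -0.8113 (to 4 decimal places).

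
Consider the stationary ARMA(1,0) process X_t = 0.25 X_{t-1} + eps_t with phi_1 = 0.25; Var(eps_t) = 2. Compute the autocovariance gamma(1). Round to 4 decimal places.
\gamma(1) = 0.5333

Multiply the model equation by X_{t-k} and take expectations. With theta_0 = psi_0 = 1 and psi_j the MA(infinity) weights, this gives
  gamma(k) - sum_i phi_i gamma(k-i) = c_k,
  c_k = sigma^2 * sum_{j=k..q} theta_j psi_{j-k}   (c_k = 0 for k > q),
using gamma(-m) = gamma(m).
Pure AR (q = 0): c_0 = sigma^2 = 2, c_k = 0 for k >= 1.
Equations for k = 0 and k = 1 (AR order 1):
  gamma(0) = phi_1 gamma(1) + c_0
  gamma(1) = phi_1 gamma(0) + c_1
Substituting the second into the first: gamma(0) (1 - phi_1^2) = c_0 + phi_1 c_1, so
  gamma(0) = c_0 / (1 - phi_1^2) = 2 / (1 - (0.25)^2) = 2 / 0.9375 = 2.133333.
  gamma(1) = phi_1 gamma(0) = (0.25)(2.133333) = 0.533333.
Therefore gamma(1) = 0.5333 (to 4 decimal places).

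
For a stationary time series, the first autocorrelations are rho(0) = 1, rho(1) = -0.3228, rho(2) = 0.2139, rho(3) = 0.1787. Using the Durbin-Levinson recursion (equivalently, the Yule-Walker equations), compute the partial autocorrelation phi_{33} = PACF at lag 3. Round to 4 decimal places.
\phi_{33} = 0.3160

The PACF at lag k is phi_{kk}, the last component of the solution
to the Yule-Walker system G_k phi = r_k where
  (G_k)_{ij} = rho(|i - j|), (r_k)_i = rho(i), i,j = 1..k.
Equivalently, Durbin-Levinson gives phi_{kk} iteratively:
  phi_{11} = rho(1)
  phi_{kk} = [rho(k) - sum_{j=1..k-1} phi_{k-1,j} rho(k-j)]
            / [1 - sum_{j=1..k-1} phi_{k-1,j} rho(j)],
  phi_{k,j} = phi_{k-1,j} - phi_{kk} phi_{k-1,k-j},  j = 1..k-1.
Step k = 1:
  phi_11 = rho(1) = -0.3228.
Step k = 2:
  phi_22 = [rho(2) - phi_11 rho(1)] / [1 - phi_11 rho(1)] = [0.2139 - (-0.3228)(-0.3228)] / [1 - (-0.3228)(-0.3228)]
         = 0.10970016 / 0.89580016 = 0.122461.
  Update: phi_21 = phi_11 - phi_22 phi_11 = -0.3228 - (0.122461)(-0.3228) = -0.28327.
Step k = 3:
  phi_33 = [rho(3) - phi_21 rho(2) - phi_22 rho(1)] / [1 - phi_21 rho(1) - phi_22 rho(2)]
    numerator   = 0.1787 - (-0.28327)(0.2139) - (0.122461)(-0.3228) = 0.27882166
    denominator = 1 - (-0.28327)(-0.3228) - (0.122461)(0.2139) = 0.88236622
  phi_33 = 0.27882166 / 0.88236622 = 0.316.
Therefore phi_{33} = 0.3160.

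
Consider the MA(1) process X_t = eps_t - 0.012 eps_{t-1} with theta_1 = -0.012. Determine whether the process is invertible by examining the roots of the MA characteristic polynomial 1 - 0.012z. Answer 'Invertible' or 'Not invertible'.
\text{Invertible}

The MA(q) characteristic polynomial is P(z) = 1 - 0.012z.
Invertibility requires all roots to lie outside the unit circle, i.e. |z| > 1 for every root.
This is linear in z: 1 + (-0.012) z = 0  =>  z = -1/(-0.012) = 83.333333,  |z| = 83.333333.
Moduli of all roots: 83.3333.
All moduli strictly greater than 1? Yes.
Verdict: Invertible.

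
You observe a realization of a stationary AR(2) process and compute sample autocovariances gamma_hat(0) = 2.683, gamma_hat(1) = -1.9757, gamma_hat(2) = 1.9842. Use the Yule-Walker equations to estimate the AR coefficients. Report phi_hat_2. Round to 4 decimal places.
\hat\phi_{2} = 0.4310

The Yule-Walker equations for an AR(p) process read, in matrix form,
  Gamma_p phi = r_p,   with   (Gamma_p)_{ij} = gamma(|i - j|),
                       (r_p)_i = gamma(i),   i,j = 1..p.
Substitute the sample gammas (Toeplitz matrix and right-hand side of size 2):
  Gamma_p = [[2.683, -1.9757], [-1.9757, 2.683]]
  r_p     = [-1.9757, 1.9842]
Written out:
  2.683 phi_1 - 1.9757 phi_2 = -1.9757
  -1.9757 phi_1 + 2.683 phi_2 = 1.9842
Solve by Cramer's rule:
  det = gamma(0)^2 - gamma(1)^2 = (2.683)^2 - (-1.9757)^2 = 7.198489 - 3.90339049 = 3.29509851
  phi_hat_1 = [gamma(1) gamma(0) - gamma(1) gamma(2)] / det = [(-1.9757)(2.683) - (-1.9757)(1.9842)] / 3.29509851 = -1.38061916 / 3.29509851 = -0.419
  phi_hat_2 = [gamma(0) gamma(2) - gamma(1)^2] / det = [(2.683)(1.9842) - (-1.9757)^2] / 3.29509851 = 1.42021811 / 3.29509851 = 0.431
So phi_hat = [-0.4190, 0.4310].
Therefore phi_hat_2 = 0.4310.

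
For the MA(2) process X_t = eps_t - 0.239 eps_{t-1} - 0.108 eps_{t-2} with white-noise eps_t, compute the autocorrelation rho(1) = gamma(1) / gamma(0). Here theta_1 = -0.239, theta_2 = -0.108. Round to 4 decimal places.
\rho(1) = -0.1995

For an MA(q) process with theta_0 = 1, the autocovariance is
  gamma(k) = sigma^2 * sum_{i=0..q-k} theta_i * theta_{i+k},
and rho(k) = gamma(k) / gamma(0). Sigma^2 cancels.
  numerator   = (1)*(-0.239) + (-0.239)*(-0.108) = -0.213188.
  denominator = (1)^2 + (-0.239)^2 + (-0.108)^2 = 1.068785.
  rho(1) = -0.213188 / 1.068785 = -0.1995.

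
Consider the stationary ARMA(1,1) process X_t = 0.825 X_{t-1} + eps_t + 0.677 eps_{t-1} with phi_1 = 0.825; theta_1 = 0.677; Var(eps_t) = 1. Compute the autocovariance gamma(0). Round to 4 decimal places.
\gamma(0) = 8.0638

Multiply the model equation by X_{t-k} and take expectations. With theta_0 = psi_0 = 1 and psi_j the MA(infinity) weights, this gives
  gamma(k) - sum_i phi_i gamma(k-i) = c_k,
  c_k = sigma^2 * sum_{j=k..q} theta_j psi_{j-k}   (c_k = 0 for k > q),
using gamma(-m) = gamma(m).
psi-weights needed (psi_j = theta_j + sum_i phi_i psi_{j-i}):
  psi_1 = theta_1 + phi_1 = 0.677 + (0.825) = 1.502
Right-hand sides:
  c_0 = sigma^2 (1 + theta_1 psi_1) = 1 * (1 + (0.677)(1.502)) = 1 * 2.016854 = 2.016854
  c_1 = sigma^2 theta_1 = 1 * (0.677) = 0.677
  c_2 = 0
Equations for k = 0 and k = 1 (AR order 1):
  gamma(0) = phi_1 gamma(1) + c_0
  gamma(1) = phi_1 gamma(0) + c_1
Substituting the second into the first: gamma(0) (1 - phi_1^2) = c_0 + phi_1 c_1, so
  gamma(0) = (c_0 + phi_1 c_1) / (1 - phi_1^2) = (2.016854 + (0.825)(0.677)) / (1 - (0.825)^2) = 2.575379 / 0.319375 = 8.063809.
Therefore gamma(0) = 8.0638 (to 4 decimal places).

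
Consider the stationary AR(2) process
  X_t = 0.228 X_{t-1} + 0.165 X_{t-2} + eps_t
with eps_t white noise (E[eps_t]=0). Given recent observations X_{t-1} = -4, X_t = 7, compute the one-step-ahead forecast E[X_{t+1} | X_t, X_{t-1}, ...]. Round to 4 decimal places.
E[X_{t+1} \mid \mathcal F_t] = 0.9360

For an AR(p) model X_t = c + sum_i phi_i X_{t-i} + eps_t, the
one-step-ahead conditional mean is
  E[X_{t+1} | X_t, ...] = c + sum_i phi_i X_{t+1-i}.
Substitute known values:
  E[X_{t+1} | ...] = (0.228) * (7) + (0.165) * (-4)
                   = 0.9360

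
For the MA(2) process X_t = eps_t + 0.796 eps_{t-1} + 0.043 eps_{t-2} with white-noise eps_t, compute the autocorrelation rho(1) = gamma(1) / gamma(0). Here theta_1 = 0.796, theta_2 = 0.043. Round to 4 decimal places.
\rho(1) = 0.5076

For an MA(q) process with theta_0 = 1, the autocovariance is
  gamma(k) = sigma^2 * sum_{i=0..q-k} theta_i * theta_{i+k},
and rho(k) = gamma(k) / gamma(0). Sigma^2 cancels.
  numerator   = (1)*(0.796) + (0.796)*(0.043) = 0.830228.
  denominator = (1)^2 + (0.796)^2 + (0.043)^2 = 1.635465.
  rho(1) = 0.830228 / 1.635465 = 0.5076.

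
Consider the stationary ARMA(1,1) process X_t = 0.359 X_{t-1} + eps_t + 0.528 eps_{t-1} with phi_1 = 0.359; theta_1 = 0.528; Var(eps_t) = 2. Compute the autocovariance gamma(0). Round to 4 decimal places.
\gamma(0) = 3.8063

Multiply the model equation by X_{t-k} and take expectations. With theta_0 = psi_0 = 1 and psi_j the MA(infinity) weights, this gives
  gamma(k) - sum_i phi_i gamma(k-i) = c_k,
  c_k = sigma^2 * sum_{j=k..q} theta_j psi_{j-k}   (c_k = 0 for k > q),
using gamma(-m) = gamma(m).
psi-weights needed (psi_j = theta_j + sum_i phi_i psi_{j-i}):
  psi_1 = theta_1 + phi_1 = 0.528 + (0.359) = 0.887
Right-hand sides:
  c_0 = sigma^2 (1 + theta_1 psi_1) = 2 * (1 + (0.528)(0.887)) = 2 * 1.468336 = 2.936672
  c_1 = sigma^2 theta_1 = 2 * (0.528) = 1.056
  c_2 = 0
Equations for k = 0 and k = 1 (AR order 1):
  gamma(0) = phi_1 gamma(1) + c_0
  gamma(1) = phi_1 gamma(0) + c_1
Substituting the second into the first: gamma(0) (1 - phi_1^2) = c_0 + phi_1 c_1, so
  gamma(0) = (c_0 + phi_1 c_1) / (1 - phi_1^2) = (2.936672 + (0.359)(1.056)) / (1 - (0.359)^2) = 3.315776 / 0.871119 = 3.806341.
Therefore gamma(0) = 3.8063 (to 4 decimal places).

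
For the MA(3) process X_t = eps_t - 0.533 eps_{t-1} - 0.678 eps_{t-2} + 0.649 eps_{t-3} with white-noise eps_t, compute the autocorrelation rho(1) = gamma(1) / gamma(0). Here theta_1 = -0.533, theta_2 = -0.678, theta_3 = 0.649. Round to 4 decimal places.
\rho(1) = -0.2825

For an MA(q) process with theta_0 = 1, the autocovariance is
  gamma(k) = sigma^2 * sum_{i=0..q-k} theta_i * theta_{i+k},
and rho(k) = gamma(k) / gamma(0). Sigma^2 cancels.
  numerator   = (1)*(-0.533) + (-0.533)*(-0.678) + (-0.678)*(0.649) = -0.611648.
  denominator = (1)^2 + (-0.533)^2 + (-0.678)^2 + (0.649)^2 = 2.164974.
  rho(1) = -0.611648 / 2.164974 = -0.2825.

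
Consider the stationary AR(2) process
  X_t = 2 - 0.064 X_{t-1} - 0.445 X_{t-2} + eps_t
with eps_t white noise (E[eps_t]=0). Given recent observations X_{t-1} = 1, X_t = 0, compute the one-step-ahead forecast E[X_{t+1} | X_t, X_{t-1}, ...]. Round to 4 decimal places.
E[X_{t+1} \mid \mathcal F_t] = 1.5550

For an AR(p) model X_t = c + sum_i phi_i X_{t-i} + eps_t, the
one-step-ahead conditional mean is
  E[X_{t+1} | X_t, ...] = c + sum_i phi_i X_{t+1-i}.
Substitute known values:
  E[X_{t+1} | ...] = 2 + (-0.064) * (0) + (-0.445) * (1)
                   = 1.5550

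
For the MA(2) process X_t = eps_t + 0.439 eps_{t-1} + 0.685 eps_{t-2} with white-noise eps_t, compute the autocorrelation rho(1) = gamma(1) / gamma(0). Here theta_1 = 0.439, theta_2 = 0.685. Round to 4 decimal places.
\rho(1) = 0.4451

For an MA(q) process with theta_0 = 1, the autocovariance is
  gamma(k) = sigma^2 * sum_{i=0..q-k} theta_i * theta_{i+k},
and rho(k) = gamma(k) / gamma(0). Sigma^2 cancels.
  numerator   = (1)*(0.439) + (0.439)*(0.685) = 0.739715.
  denominator = (1)^2 + (0.439)^2 + (0.685)^2 = 1.661946.
  rho(1) = 0.739715 / 1.661946 = 0.4451.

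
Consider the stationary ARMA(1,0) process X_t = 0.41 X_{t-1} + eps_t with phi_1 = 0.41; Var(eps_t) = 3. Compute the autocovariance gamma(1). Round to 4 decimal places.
\gamma(1) = 1.4785

Multiply the model equation by X_{t-k} and take expectations. With theta_0 = psi_0 = 1 and psi_j the MA(infinity) weights, this gives
  gamma(k) - sum_i phi_i gamma(k-i) = c_k,
  c_k = sigma^2 * sum_{j=k..q} theta_j psi_{j-k}   (c_k = 0 for k > q),
using gamma(-m) = gamma(m).
Pure AR (q = 0): c_0 = sigma^2 = 3, c_k = 0 for k >= 1.
Equations for k = 0 and k = 1 (AR order 1):
  gamma(0) = phi_1 gamma(1) + c_0
  gamma(1) = phi_1 gamma(0) + c_1
Substituting the second into the first: gamma(0) (1 - phi_1^2) = c_0 + phi_1 c_1, so
  gamma(0) = c_0 / (1 - phi_1^2) = 3 / (1 - (0.41)^2) = 3 / 0.8319 = 3.606203.
  gamma(1) = phi_1 gamma(0) = (0.41)(3.606203) = 1.478543.
Therefore gamma(1) = 1.4785 (to 4 decimal places).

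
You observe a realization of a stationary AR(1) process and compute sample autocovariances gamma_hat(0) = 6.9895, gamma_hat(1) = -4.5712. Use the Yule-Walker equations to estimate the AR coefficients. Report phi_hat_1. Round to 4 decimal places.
\hat\phi_{1} = -0.6540

The Yule-Walker equations for an AR(p) process read, in matrix form,
  Gamma_p phi = r_p,   with   (Gamma_p)_{ij} = gamma(|i - j|),
                       (r_p)_i = gamma(i),   i,j = 1..p.
Substitute the sample gammas (Toeplitz matrix and right-hand side of size 1):
  Gamma_p = [[6.9895]]
  r_p     = [-4.5712]
With p = 1 this is the single equation gamma(0) phi_1 = gamma(1):
  phi_hat_1 = gamma(1) / gamma(0) = -4.5712 / 6.9895 = -0.6540.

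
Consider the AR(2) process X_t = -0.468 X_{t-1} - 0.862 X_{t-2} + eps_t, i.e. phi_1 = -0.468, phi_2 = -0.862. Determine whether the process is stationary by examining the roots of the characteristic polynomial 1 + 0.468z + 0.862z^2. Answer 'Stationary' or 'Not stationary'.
\text{Stationary}

The AR(p) characteristic polynomial is P(z) = 1 + 0.468z + 0.862z^2.
Stationarity requires all roots to lie outside the unit circle, i.e. |z| > 1 for every root.
Set 1 + (0.468) z + (0.862) z^2 = 0, i.e. a z^2 + b z + c = 0 with a = 0.862, b = 0.468, c = 1.
Discriminant D = b^2 - 4ac = (0.468)^2 - 4*(0.862)*1 = 0.219024 - (3.448) = -3.228976.
D < 0, so the roots are the complex-conjugate pair z = (-b +/- i sqrt(-D)) / (2a) = -0.2715 +/- 1.0423i.
For a conjugate pair |z|^2 = z * conj(z) = (product of roots) = c/a = 1/(0.862) = 1.160093, so |z| = sqrt(1.160093) = 1.0771 for both roots.
Moduli of all roots: 1.0771, 1.0771.
All moduli strictly greater than 1? Yes.
Verdict: Stationary.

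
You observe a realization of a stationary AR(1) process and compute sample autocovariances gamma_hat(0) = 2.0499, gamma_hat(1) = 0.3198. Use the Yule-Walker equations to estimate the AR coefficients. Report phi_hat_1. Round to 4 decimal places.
\hat\phi_{1} = 0.1560

The Yule-Walker equations for an AR(p) process read, in matrix form,
  Gamma_p phi = r_p,   with   (Gamma_p)_{ij} = gamma(|i - j|),
                       (r_p)_i = gamma(i),   i,j = 1..p.
Substitute the sample gammas (Toeplitz matrix and right-hand side of size 1):
  Gamma_p = [[2.0499]]
  r_p     = [0.3198]
With p = 1 this is the single equation gamma(0) phi_1 = gamma(1):
  phi_hat_1 = gamma(1) / gamma(0) = 0.3198 / 2.0499 = 0.1560.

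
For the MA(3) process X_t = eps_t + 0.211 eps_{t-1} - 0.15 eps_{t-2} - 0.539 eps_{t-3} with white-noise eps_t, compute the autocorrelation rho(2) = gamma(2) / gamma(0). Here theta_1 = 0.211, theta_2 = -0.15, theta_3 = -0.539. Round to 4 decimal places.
\rho(2) = -0.1943

For an MA(q) process with theta_0 = 1, the autocovariance is
  gamma(k) = sigma^2 * sum_{i=0..q-k} theta_i * theta_{i+k},
and rho(k) = gamma(k) / gamma(0). Sigma^2 cancels.
  numerator   = (1)*(-0.15) + (0.211)*(-0.539) = -0.263729.
  denominator = (1)^2 + (0.211)^2 + (-0.15)^2 + (-0.539)^2 = 1.357542.
  rho(2) = -0.263729 / 1.357542 = -0.1943.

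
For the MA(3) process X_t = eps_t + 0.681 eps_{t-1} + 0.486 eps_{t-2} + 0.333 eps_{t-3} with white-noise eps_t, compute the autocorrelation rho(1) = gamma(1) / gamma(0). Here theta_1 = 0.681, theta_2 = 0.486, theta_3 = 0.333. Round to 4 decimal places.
\rho(1) = 0.6482

For an MA(q) process with theta_0 = 1, the autocovariance is
  gamma(k) = sigma^2 * sum_{i=0..q-k} theta_i * theta_{i+k},
and rho(k) = gamma(k) / gamma(0). Sigma^2 cancels.
  numerator   = (1)*(0.681) + (0.681)*(0.486) + (0.486)*(0.333) = 1.173804.
  denominator = (1)^2 + (0.681)^2 + (0.486)^2 + (0.333)^2 = 1.810846.
  rho(1) = 1.173804 / 1.810846 = 0.6482.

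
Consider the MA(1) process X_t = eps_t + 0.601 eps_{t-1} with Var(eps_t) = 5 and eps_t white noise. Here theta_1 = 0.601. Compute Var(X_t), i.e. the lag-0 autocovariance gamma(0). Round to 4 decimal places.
\gamma(0) = 6.8060

For an MA(q) process X_t = eps_t + sum_i theta_i eps_{t-i} with
Var(eps_t) = sigma^2, the variance is
  gamma(0) = sigma^2 * (1 + sum_i theta_i^2).
  sum_i theta_i^2 = (0.601)^2 = 0.361201.
  gamma(0) = 5 * (1 + 0.361201) = 5 * 1.361201 = 6.806005, which rounds to 6.8060.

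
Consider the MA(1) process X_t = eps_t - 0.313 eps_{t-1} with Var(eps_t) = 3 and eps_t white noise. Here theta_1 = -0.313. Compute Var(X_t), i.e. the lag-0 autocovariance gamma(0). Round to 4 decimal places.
\gamma(0) = 3.2939

For an MA(q) process X_t = eps_t + sum_i theta_i eps_{t-i} with
Var(eps_t) = sigma^2, the variance is
  gamma(0) = sigma^2 * (1 + sum_i theta_i^2).
  sum_i theta_i^2 = (-0.313)^2 = 0.097969.
  gamma(0) = 3 * (1 + 0.097969) = 3 * 1.097969 = 3.293907, which rounds to 3.2939.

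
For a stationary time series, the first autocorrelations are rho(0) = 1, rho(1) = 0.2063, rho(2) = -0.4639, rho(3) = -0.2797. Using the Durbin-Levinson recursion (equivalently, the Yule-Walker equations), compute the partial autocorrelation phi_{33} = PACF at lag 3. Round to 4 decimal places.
\phi_{33} = -0.0352

The PACF at lag k is phi_{kk}, the last component of the solution
to the Yule-Walker system G_k phi = r_k where
  (G_k)_{ij} = rho(|i - j|), (r_k)_i = rho(i), i,j = 1..k.
Equivalently, Durbin-Levinson gives phi_{kk} iteratively:
  phi_{11} = rho(1)
  phi_{kk} = [rho(k) - sum_{j=1..k-1} phi_{k-1,j} rho(k-j)]
            / [1 - sum_{j=1..k-1} phi_{k-1,j} rho(j)],
  phi_{k,j} = phi_{k-1,j} - phi_{kk} phi_{k-1,k-j},  j = 1..k-1.
Step k = 1:
  phi_11 = rho(1) = 0.2063.
Step k = 2:
  phi_22 = [rho(2) - phi_11 rho(1)] / [1 - phi_11 rho(1)] = [-0.4639 - (0.2063)(0.2063)] / [1 - (0.2063)(0.2063)]
         = -0.50645969 / 0.95744031 = -0.528973.
  Update: phi_21 = phi_11 - phi_22 phi_11 = 0.2063 - (-0.528973)(0.2063) = 0.315427.
Step k = 3:
  phi_33 = [rho(3) - phi_21 rho(2) - phi_22 rho(1)] / [1 - phi_21 rho(1) - phi_22 rho(2)]
    numerator   = -0.2797 - (0.315427)(-0.4639) - (-0.528973)(0.2063) = -0.02424635
    denominator = 1 - (0.315427)(0.2063) - (-0.528973)(-0.4639) = 0.68953701
  phi_33 = -0.02424635 / 0.68953701 = -0.0352.
Therefore phi_{33} = -0.0352.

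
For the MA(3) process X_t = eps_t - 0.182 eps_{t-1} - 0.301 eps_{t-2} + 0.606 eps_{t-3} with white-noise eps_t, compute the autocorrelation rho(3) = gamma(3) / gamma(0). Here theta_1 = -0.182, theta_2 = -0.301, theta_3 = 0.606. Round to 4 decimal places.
\rho(3) = 0.4064

For an MA(q) process with theta_0 = 1, the autocovariance is
  gamma(k) = sigma^2 * sum_{i=0..q-k} theta_i * theta_{i+k},
and rho(k) = gamma(k) / gamma(0). Sigma^2 cancels.
  numerator   = (1)*(0.606) = 0.606.
  denominator = (1)^2 + (-0.182)^2 + (-0.301)^2 + (0.606)^2 = 1.490961.
  rho(3) = 0.606 / 1.490961 = 0.4064.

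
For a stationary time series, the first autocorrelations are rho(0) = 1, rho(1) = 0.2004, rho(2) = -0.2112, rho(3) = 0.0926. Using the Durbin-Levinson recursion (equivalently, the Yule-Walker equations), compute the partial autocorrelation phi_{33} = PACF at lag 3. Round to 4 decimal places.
\phi_{33} = 0.2220

The PACF at lag k is phi_{kk}, the last component of the solution
to the Yule-Walker system G_k phi = r_k where
  (G_k)_{ij} = rho(|i - j|), (r_k)_i = rho(i), i,j = 1..k.
Equivalently, Durbin-Levinson gives phi_{kk} iteratively:
  phi_{11} = rho(1)
  phi_{kk} = [rho(k) - sum_{j=1..k-1} phi_{k-1,j} rho(k-j)]
            / [1 - sum_{j=1..k-1} phi_{k-1,j} rho(j)],
  phi_{k,j} = phi_{k-1,j} - phi_{kk} phi_{k-1,k-j},  j = 1..k-1.
Step k = 1:
  phi_11 = rho(1) = 0.2004.
Step k = 2:
  phi_22 = [rho(2) - phi_11 rho(1)] / [1 - phi_11 rho(1)] = [-0.2112 - (0.2004)(0.2004)] / [1 - (0.2004)(0.2004)]
         = -0.25136016 / 0.95983984 = -0.261877.
  Update: phi_21 = phi_11 - phi_22 phi_11 = 0.2004 - (-0.261877)(0.2004) = 0.25288.
Step k = 3:
  phi_33 = [rho(3) - phi_21 rho(2) - phi_22 rho(1)] / [1 - phi_21 rho(1) - phi_22 rho(2)]
    numerator   = 0.0926 - (0.25288)(-0.2112) - (-0.261877)(0.2004) = 0.19848848
    denominator = 1 - (0.25288)(0.2004) - (-0.261877)(-0.2112) = 0.89401435
  phi_33 = 0.19848848 / 0.89401435 = 0.222.
Therefore phi_{33} = 0.2220.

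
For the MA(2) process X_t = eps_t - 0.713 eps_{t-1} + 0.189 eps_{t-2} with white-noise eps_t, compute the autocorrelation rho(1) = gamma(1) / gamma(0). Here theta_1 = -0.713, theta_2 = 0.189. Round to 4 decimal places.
\rho(1) = -0.5490

For an MA(q) process with theta_0 = 1, the autocovariance is
  gamma(k) = sigma^2 * sum_{i=0..q-k} theta_i * theta_{i+k},
and rho(k) = gamma(k) / gamma(0). Sigma^2 cancels.
  numerator   = (1)*(-0.713) + (-0.713)*(0.189) = -0.847757.
  denominator = (1)^2 + (-0.713)^2 + (0.189)^2 = 1.54409.
  rho(1) = -0.847757 / 1.54409 = -0.5490.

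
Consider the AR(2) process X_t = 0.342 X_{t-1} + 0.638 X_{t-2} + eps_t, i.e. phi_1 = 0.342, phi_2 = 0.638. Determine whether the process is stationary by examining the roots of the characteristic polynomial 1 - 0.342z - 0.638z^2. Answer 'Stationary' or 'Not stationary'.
\text{Stationary}

The AR(p) characteristic polynomial is P(z) = 1 - 0.342z - 0.638z^2.
Stationarity requires all roots to lie outside the unit circle, i.e. |z| > 1 for every root.
Set 1 + (-0.342) z + (-0.638) z^2 = 0, i.e. a z^2 + b z + c = 0 with a = -0.638, b = -0.342, c = 1.
Discriminant D = b^2 - 4ac = (-0.342)^2 - 4*(-0.638)*1 = 0.116964 - (-2.552) = 2.668964.
D >= 0, so the roots are real: z = (-b +/- sqrt(D)) / (2a) = (0.342 +/- 1.633696) / (-1.276).
  z_1 = (0.342 + 1.633696) / (-1.276) = -1.5484,   |z_1| = 1.5484.
  z_2 = (0.342 - 1.633696) / (-1.276) = 1.0123,   |z_2| = 1.0123.
Moduli of all roots: 1.5484, 1.0123.
All moduli strictly greater than 1? Yes.
Verdict: Stationary.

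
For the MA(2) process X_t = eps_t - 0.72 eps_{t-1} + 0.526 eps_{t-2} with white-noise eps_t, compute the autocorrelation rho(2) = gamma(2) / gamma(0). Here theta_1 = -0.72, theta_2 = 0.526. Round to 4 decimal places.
\rho(2) = 0.2930

For an MA(q) process with theta_0 = 1, the autocovariance is
  gamma(k) = sigma^2 * sum_{i=0..q-k} theta_i * theta_{i+k},
and rho(k) = gamma(k) / gamma(0). Sigma^2 cancels.
  numerator   = (1)*(0.526) = 0.526.
  denominator = (1)^2 + (-0.72)^2 + (0.526)^2 = 1.795076.
  rho(2) = 0.526 / 1.795076 = 0.2930.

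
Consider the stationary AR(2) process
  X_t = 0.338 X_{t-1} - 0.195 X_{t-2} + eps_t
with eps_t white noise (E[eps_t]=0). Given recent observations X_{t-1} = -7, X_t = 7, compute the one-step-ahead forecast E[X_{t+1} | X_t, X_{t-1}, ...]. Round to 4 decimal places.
E[X_{t+1} \mid \mathcal F_t] = 3.7310

For an AR(p) model X_t = c + sum_i phi_i X_{t-i} + eps_t, the
one-step-ahead conditional mean is
  E[X_{t+1} | X_t, ...] = c + sum_i phi_i X_{t+1-i}.
Substitute known values:
  E[X_{t+1} | ...] = (0.338) * (7) + (-0.195) * (-7)
                   = 3.7310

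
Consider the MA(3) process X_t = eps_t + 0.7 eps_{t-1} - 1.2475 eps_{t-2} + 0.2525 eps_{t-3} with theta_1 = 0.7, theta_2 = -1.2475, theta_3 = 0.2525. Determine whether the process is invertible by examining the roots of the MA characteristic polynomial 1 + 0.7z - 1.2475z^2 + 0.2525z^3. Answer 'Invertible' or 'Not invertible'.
\text{Not invertible}

The MA(q) characteristic polynomial is P(z) = 1 + 0.7z - 1.2475z^2 + 0.2525z^3.
Invertibility requires all roots to lie outside the unit circle, i.e. |z| > 1 for every root.
Degree 3: look for a simple real root z0 first, then factor out (1 - z/z0) and solve the remaining quadratic.
Testing z0 = 4: P(4) = 1 + (0.7)(4) + (-1.2475)(4)^2 + (0.2525)(4)^3
  = 1 + (2.8) + (-19.96) + (16.16) = 0.  So z_0 = 4 is a root, |z_0| = 4.
Divide out the factor (1 - 0.25 z) = (1 - z/z0) (since 1/z0 = 0.25):
  P(z) = (1 - 0.25 z)(1 + (0.95) z + (-1.01) z^2)
  [check: z-coef 0.95 - (0.25) = 0.7; z^2-coef -1.01 - (0.25)(0.95) = -1.2475; z^3-coef -(0.25)(-1.01) = 0.2525.]
Remaining roots from the quadratic factor 1 + (0.95) z + (-1.01) z^2:
  Set 1 + (0.95) z + (-1.01) z^2 = 0, i.e. a z^2 + b z + c = 0 with a = -1.01, b = 0.95, c = 1.
  Discriminant D = b^2 - 4ac = (0.95)^2 - 4*(-1.01)*1 = 0.9025 - (-4.04) = 4.9425.
  D >= 0, so the roots are real: z = (-b +/- sqrt(D)) / (2a) = (-0.95 +/- 2.223173) / (-2.02).
    z_1 = (-0.95 + 2.223173) / (-2.02) = -0.6303,   |z_1| = 0.6303.
    z_2 = (-0.95 - 2.223173) / (-2.02) = 1.5709,   |z_2| = 1.5709.
Moduli of all roots: 4.0000, 0.6303, 1.5709.
All moduli strictly greater than 1? No.
Verdict: Not invertible.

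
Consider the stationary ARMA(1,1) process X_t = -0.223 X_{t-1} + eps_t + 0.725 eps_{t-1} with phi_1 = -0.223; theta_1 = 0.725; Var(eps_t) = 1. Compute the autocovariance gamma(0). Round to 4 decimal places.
\gamma(0) = 1.2652

Multiply the model equation by X_{t-k} and take expectations. With theta_0 = psi_0 = 1 and psi_j the MA(infinity) weights, this gives
  gamma(k) - sum_i phi_i gamma(k-i) = c_k,
  c_k = sigma^2 * sum_{j=k..q} theta_j psi_{j-k}   (c_k = 0 for k > q),
using gamma(-m) = gamma(m).
psi-weights needed (psi_j = theta_j + sum_i phi_i psi_{j-i}):
  psi_1 = theta_1 + phi_1 = 0.725 + (-0.223) = 0.502
Right-hand sides:
  c_0 = sigma^2 (1 + theta_1 psi_1) = 1 * (1 + (0.725)(0.502)) = 1 * 1.36395 = 1.36395
  c_1 = sigma^2 theta_1 = 1 * (0.725) = 0.725
  c_2 = 0
Equations for k = 0 and k = 1 (AR order 1):
  gamma(0) = phi_1 gamma(1) + c_0
  gamma(1) = phi_1 gamma(0) + c_1
Substituting the second into the first: gamma(0) (1 - phi_1^2) = c_0 + phi_1 c_1, so
  gamma(0) = (c_0 + phi_1 c_1) / (1 - phi_1^2) = (1.36395 + (-0.223)(0.725)) / (1 - (-0.223)^2) = 1.202275 / 0.950271 = 1.265192.
Therefore gamma(0) = 1.2652 (to 4 decimal places).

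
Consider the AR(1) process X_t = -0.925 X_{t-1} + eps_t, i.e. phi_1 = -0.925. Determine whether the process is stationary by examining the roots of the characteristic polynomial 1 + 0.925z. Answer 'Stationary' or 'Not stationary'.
\text{Stationary}

The AR(p) characteristic polynomial is P(z) = 1 + 0.925z.
Stationarity requires all roots to lie outside the unit circle, i.e. |z| > 1 for every root.
This is linear in z: 1 + (0.925) z = 0  =>  z = -1/(0.925) = -1.081081,  |z| = 1.081081.
Moduli of all roots: 1.0811.
All moduli strictly greater than 1? Yes.
Verdict: Stationary.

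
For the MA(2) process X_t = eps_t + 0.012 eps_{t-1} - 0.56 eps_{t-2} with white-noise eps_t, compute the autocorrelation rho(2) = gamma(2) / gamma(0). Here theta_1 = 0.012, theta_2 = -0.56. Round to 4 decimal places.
\rho(2) = -0.4263

For an MA(q) process with theta_0 = 1, the autocovariance is
  gamma(k) = sigma^2 * sum_{i=0..q-k} theta_i * theta_{i+k},
and rho(k) = gamma(k) / gamma(0). Sigma^2 cancels.
  numerator   = (1)*(-0.56) = -0.56.
  denominator = (1)^2 + (0.012)^2 + (-0.56)^2 = 1.313744.
  rho(2) = -0.56 / 1.313744 = -0.4263.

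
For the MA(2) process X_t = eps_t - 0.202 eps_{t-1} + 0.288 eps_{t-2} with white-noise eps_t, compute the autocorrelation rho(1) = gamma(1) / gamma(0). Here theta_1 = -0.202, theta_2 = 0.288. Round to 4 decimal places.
\rho(1) = -0.2315

For an MA(q) process with theta_0 = 1, the autocovariance is
  gamma(k) = sigma^2 * sum_{i=0..q-k} theta_i * theta_{i+k},
and rho(k) = gamma(k) / gamma(0). Sigma^2 cancels.
  numerator   = (1)*(-0.202) + (-0.202)*(0.288) = -0.260176.
  denominator = (1)^2 + (-0.202)^2 + (0.288)^2 = 1.123748.
  rho(1) = -0.260176 / 1.123748 = -0.2315.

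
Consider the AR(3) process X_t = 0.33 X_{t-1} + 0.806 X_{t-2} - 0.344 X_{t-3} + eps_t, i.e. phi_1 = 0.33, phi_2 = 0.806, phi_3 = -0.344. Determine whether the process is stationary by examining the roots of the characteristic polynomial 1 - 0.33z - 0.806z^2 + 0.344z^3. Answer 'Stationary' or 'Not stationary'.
\text{Stationary}

The AR(p) characteristic polynomial is P(z) = 1 - 0.33z - 0.806z^2 + 0.344z^3.
Stationarity requires all roots to lie outside the unit circle, i.e. |z| > 1 for every root.
Degree 3: look for a simple real root z0 first, then factor out (1 - z/z0) and solve the remaining quadratic.
Testing z0 = 1.25: P(1.25) = 1 + (-0.33)(1.25) + (-0.806)(1.25)^2 + (0.344)(1.25)^3
  = 1 + (-0.4125) + (-1.259375) + (0.671875) = 0.  So z_0 = 1.25 is a root, |z_0| = 1.25.
Divide out the factor (1 - 0.8 z) = (1 - z/z0) (since 1/z0 = 0.8):
  P(z) = (1 - 0.8 z)(1 + (0.47) z + (-0.43) z^2)
  [check: z-coef 0.47 - (0.8) = -0.33; z^2-coef -0.43 - (0.8)(0.47) = -0.806; z^3-coef -(0.8)(-0.43) = 0.344.]
Remaining roots from the quadratic factor 1 + (0.47) z + (-0.43) z^2:
  Set 1 + (0.47) z + (-0.43) z^2 = 0, i.e. a z^2 + b z + c = 0 with a = -0.43, b = 0.47, c = 1.
  Discriminant D = b^2 - 4ac = (0.47)^2 - 4*(-0.43)*1 = 0.2209 - (-1.72) = 1.9409.
  D >= 0, so the roots are real: z = (-b +/- sqrt(D)) / (2a) = (-0.47 +/- 1.393162) / (-0.86).
    z_1 = (-0.47 + 1.393162) / (-0.86) = -1.0734,   |z_1| = 1.0734.
    z_2 = (-0.47 - 1.393162) / (-0.86) = 2.1665,   |z_2| = 2.1665.
Moduli of all roots: 1.2500, 1.0734, 2.1665.
All moduli strictly greater than 1? Yes.
Verdict: Stationary.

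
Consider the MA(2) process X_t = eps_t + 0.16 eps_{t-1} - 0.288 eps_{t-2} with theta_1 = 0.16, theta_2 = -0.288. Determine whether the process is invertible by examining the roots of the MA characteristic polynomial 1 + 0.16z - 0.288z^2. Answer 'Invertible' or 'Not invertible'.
\text{Invertible}

The MA(q) characteristic polynomial is P(z) = 1 + 0.16z - 0.288z^2.
Invertibility requires all roots to lie outside the unit circle, i.e. |z| > 1 for every root.
Set 1 + (0.16) z + (-0.288) z^2 = 0, i.e. a z^2 + b z + c = 0 with a = -0.288, b = 0.16, c = 1.
Discriminant D = b^2 - 4ac = (0.16)^2 - 4*(-0.288)*1 = 0.0256 - (-1.152) = 1.1776.
D >= 0, so the roots are real: z = (-b +/- sqrt(D)) / (2a) = (-0.16 +/- 1.085173) / (-0.576).
  z_1 = (-0.16 + 1.085173) / (-0.576) = -1.6062,   |z_1| = 1.6062.
  z_2 = (-0.16 - 1.085173) / (-0.576) = 2.1618,   |z_2| = 2.1618.
Moduli of all roots: 1.6062, 2.1618.
All moduli strictly greater than 1? Yes.
Verdict: Invertible.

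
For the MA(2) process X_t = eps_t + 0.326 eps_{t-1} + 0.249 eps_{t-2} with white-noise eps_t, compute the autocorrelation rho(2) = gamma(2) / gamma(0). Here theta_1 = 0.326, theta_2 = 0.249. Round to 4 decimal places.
\rho(2) = 0.2131

For an MA(q) process with theta_0 = 1, the autocovariance is
  gamma(k) = sigma^2 * sum_{i=0..q-k} theta_i * theta_{i+k},
and rho(k) = gamma(k) / gamma(0). Sigma^2 cancels.
  numerator   = (1)*(0.249) = 0.249.
  denominator = (1)^2 + (0.326)^2 + (0.249)^2 = 1.168277.
  rho(2) = 0.249 / 1.168277 = 0.2131.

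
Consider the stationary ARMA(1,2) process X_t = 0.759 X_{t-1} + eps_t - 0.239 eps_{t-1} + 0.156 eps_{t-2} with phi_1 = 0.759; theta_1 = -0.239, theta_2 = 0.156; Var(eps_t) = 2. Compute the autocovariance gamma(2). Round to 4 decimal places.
\gamma(2) = 2.3602

Multiply the model equation by X_{t-k} and take expectations. With theta_0 = psi_0 = 1 and psi_j the MA(infinity) weights, this gives
  gamma(k) - sum_i phi_i gamma(k-i) = c_k,
  c_k = sigma^2 * sum_{j=k..q} theta_j psi_{j-k}   (c_k = 0 for k > q),
using gamma(-m) = gamma(m).
psi-weights needed (psi_j = theta_j + sum_i phi_i psi_{j-i}):
  psi_1 = theta_1 + phi_1 = -0.239 + (0.759) = 0.52
  psi_2 = theta_2 + phi_1 psi_1 = 0.156 + (0.759)(0.52) = 0.55068
Right-hand sides:
  c_0 = sigma^2 (1 + theta_1 psi_1 + theta_2 psi_2) = 2 * (1 + (-0.239)(0.52) + (0.156)(0.55068)) = 2 * 0.961626 = 1.923252
  c_1 = sigma^2 (theta_1 + theta_2 psi_1) = 2 * (-0.239 + (0.156)(0.52)) = -0.31576
  c_2 = sigma^2 theta_2 = 2 * (0.156) = 0.312
Equations for k = 0 and k = 1 (AR order 1):
  gamma(0) = phi_1 gamma(1) + c_0
  gamma(1) = phi_1 gamma(0) + c_1
Substituting the second into the first: gamma(0) (1 - phi_1^2) = c_0 + phi_1 c_1, so
  gamma(0) = (c_0 + phi_1 c_1) / (1 - phi_1^2) = (1.923252 + (0.759)(-0.31576)) / (1 - (0.759)^2) = 1.68359 / 0.423919 = 3.971491.
  gamma(1) = phi_1 gamma(0) + c_1 = (0.759)(3.971491) + (-0.31576) = 2.698601.
For k = 2: gamma(2) = phi_1 gamma(1) + c_2
  = (0.759)(2.698601) + (0.312) = 2.360238.
Therefore gamma(2) = 2.3602 (to 4 decimal places).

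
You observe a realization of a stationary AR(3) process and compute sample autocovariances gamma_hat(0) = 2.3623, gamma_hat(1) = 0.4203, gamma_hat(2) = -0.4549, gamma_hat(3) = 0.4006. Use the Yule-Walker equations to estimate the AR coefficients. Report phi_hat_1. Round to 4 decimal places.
\hat\phi_{1} = 0.2830

The Yule-Walker equations for an AR(p) process read, in matrix form,
  Gamma_p phi = r_p,   with   (Gamma_p)_{ij} = gamma(|i - j|),
                       (r_p)_i = gamma(i),   i,j = 1..p.
Substitute the sample gammas (Toeplitz matrix and right-hand side of size 3):
  Gamma_p = [[2.3623, 0.4203, -0.4549], [0.4203, 2.3623, 0.4203], [-0.4549, 0.4203, 2.3623]]
  r_p     = [0.4203, -0.4549, 0.4006]
Written out (R1..R3):
  (R1) 2.3623 phi_1 + 0.4203 phi_2 - 0.4549 phi_3 = 0.4203
  (R2) 0.4203 phi_1 + 2.3623 phi_2 + 0.4203 phi_3 = -0.4549
  (R3) -0.4549 phi_1 + 0.4203 phi_2 + 2.3623 phi_3 = 0.4006
Gaussian elimination:
  R2 <- R2 - (0.4203/2.3623) R1 = R2 - (0.17792) R1:  2.28752 phi_2 + 0.501236 phi_3 = -0.52968
  R3 <- R3 - (-0.4549/2.3623) R1 = R3 - (-0.192567) R1:  0.501236 phi_2 + 2.274701 phi_3 = 0.481536
  R3 <- R3 - (0.501236/2.28752) R2 = R3 - (0.219117) R2:  2.164872 phi_3 = 0.597598
Back-substitution:
  phi_hat_3 = 0.597598 / 2.164872 = 0.276043
  phi_hat_2 = (-0.52968 - (0.501236)(0.276043)) / 2.28752 = -0.292038
  phi_hat_1 = (0.4203 - (0.4203)(-0.292038) - (-0.4549)(0.276043)) / 2.3623 = 0.283036
So phi_hat = [0.2830, -0.2920, 0.2760].
Therefore phi_hat_1 = 0.2830.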